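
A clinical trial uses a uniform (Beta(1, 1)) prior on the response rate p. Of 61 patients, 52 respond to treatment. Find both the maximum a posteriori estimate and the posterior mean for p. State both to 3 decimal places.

p_MAP = 0.852, E[p|data] = 0.841

Posterior: Beta(1+52, 1+9) = Beta(53, 10).
Mode = (53−1)/(53+10−2) = 52/61 = 0.852.
With a flat prior the MAP equals the MLE, 52/61.
Mean = 53/(53+10) = 53/63 = 0.841.
Left-skewed posterior ⇒ mean < mode.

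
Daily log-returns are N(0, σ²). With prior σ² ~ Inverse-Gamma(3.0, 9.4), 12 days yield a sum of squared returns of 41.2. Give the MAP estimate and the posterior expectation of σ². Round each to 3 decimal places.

MAP = 3.000, posterior mean = 3.750

Posterior: Inverse-Gamma(shape = 3.0+12/2 = 9.0, scale = 9.4+41.2/2 = 30.0).
Mode = β/(α+1) = 30.0/10.0 = 3.000.
Mean = β/(α−1) = 30.0/8.0 = 3.750.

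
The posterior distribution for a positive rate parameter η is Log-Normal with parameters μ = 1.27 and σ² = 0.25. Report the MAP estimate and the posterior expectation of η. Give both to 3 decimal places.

MAP estimate = 2.773, posterior expectation = 4.035

Mode = exp(μ − σ²) = exp(1.02) = 2.773.
Mean = exp(μ + σ²/2) = exp(1.395) = 4.035.
Right-skewed posterior ⇒ mode < mean.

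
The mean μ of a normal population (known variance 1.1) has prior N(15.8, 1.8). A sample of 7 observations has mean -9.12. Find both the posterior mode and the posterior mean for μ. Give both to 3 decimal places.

Posterior for μ is Normal. Precision-weighted mean: (1/1.8·15.8 + 7/1.1·-9.12) / (1/1.8 + 7/1.1) = -7.119.
A Normal posterior is symmetric, so mode = mean.

posterior mode = -7.119, posterior mean = -7.119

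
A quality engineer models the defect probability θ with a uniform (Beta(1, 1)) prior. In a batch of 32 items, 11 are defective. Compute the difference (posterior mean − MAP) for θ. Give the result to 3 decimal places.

Posterior: Beta(1+11, 1+21) = Beta(12, 22).
Mode = (12−1)/(12+22−2) = 11/32 = 0.344.
With a flat prior the MAP equals the MLE, 11/32.
Mean = 12/(12+22) = 12/34 = 0.353.
Difference = 0.353 − 0.344 = 0.009.

0.009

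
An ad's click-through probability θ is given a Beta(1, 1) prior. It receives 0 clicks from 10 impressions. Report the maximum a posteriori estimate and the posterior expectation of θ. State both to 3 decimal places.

Posterior: Beta(1+0, 1+10) = Beta(1, 11).
Since α = 1 ≤ 1 and β > 1, the Beta density is monotone decreasing on [0,1]; the mode is at 0.
Mean = 1/(1+11) = 0.083.

MAP = 0.000, posterior mean = 0.083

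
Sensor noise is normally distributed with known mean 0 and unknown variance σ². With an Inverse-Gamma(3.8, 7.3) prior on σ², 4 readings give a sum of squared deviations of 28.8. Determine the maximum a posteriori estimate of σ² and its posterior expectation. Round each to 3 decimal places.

Posterior: Inverse-Gamma(shape = 3.8+4/2 = 5.8, scale = 7.3+28.8/2 = 21.7).
Mode = β/(α+1) = 21.7/6.8 = 3.191.
Mean = β/(α−1) = 21.7/4.8 = 4.521.

σ²_MAP = 3.191, E[σ²|data] = 4.521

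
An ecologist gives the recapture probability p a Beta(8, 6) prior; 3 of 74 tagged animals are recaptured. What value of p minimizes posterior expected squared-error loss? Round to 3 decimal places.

0.125

Posterior: Beta(8+3, 6+71) = Beta(11, 77).
Mode = (11−1)/(11+77−2) = 10/86 = 0.116.
Mean = 11/(11+77) = 11/88 = 0.125.
Squared-error loss ⇒ the optimal estimator is the posterior mean.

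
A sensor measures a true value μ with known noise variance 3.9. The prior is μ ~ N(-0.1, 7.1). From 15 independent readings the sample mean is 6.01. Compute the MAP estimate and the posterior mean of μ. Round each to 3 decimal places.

Posterior for μ is Normal. Precision-weighted mean: (1/7.1·-0.1 + 15/3.9·6.01) / (1/7.1 + 15/3.9) = 5.794.
A Normal posterior is symmetric, so mode = mean.

MAP = 5.794; posterior mean = 5.794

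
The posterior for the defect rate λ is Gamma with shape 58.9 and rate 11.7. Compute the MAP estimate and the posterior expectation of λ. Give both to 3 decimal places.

Mode = (α−1)/β = 57.9/11.7 = 4.949.
Mean = α/β = 58.9/11.7 = 5.034.

λ_MAP = 4.949, E[λ|data] = 5.034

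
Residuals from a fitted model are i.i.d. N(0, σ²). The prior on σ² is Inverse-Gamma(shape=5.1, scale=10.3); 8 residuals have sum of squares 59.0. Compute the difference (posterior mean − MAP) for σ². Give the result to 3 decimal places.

Posterior: Inverse-Gamma(shape = 5.1+8/2 = 9.1, scale = 10.3+59.0/2 = 39.8).
Mode = β/(α+1) = 39.8/10.1 = 3.941.
Mean = β/(α−1) = 39.8/8.1 = 4.914.
Difference = 4.914 − 3.941 = 0.973.

0.973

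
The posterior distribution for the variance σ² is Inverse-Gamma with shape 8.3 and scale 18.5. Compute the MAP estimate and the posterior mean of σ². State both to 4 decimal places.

MAP = 1.9892; posterior mean = 2.5342

Mode = β/(α+1) = 18.5/9.3 = 1.9892.
Mean = β/(α−1) = 18.5/7.3 = 2.5342.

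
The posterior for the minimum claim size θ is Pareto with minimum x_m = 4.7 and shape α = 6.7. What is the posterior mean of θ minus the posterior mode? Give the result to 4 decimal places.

0.8246

The Pareto density is strictly decreasing on [x_m, ∞), so the mode is x_m = 4.7000.
Mean = α·x_m/(α−1) = 6.7·4.7/5.7 = 5.5246.
Difference = 5.5246 − 4.7000 = 0.8246.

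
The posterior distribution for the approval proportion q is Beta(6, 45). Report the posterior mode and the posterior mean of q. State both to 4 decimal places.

MAP = 0.1020; posterior mean = 0.1176

Mode = (6−1)/(6+45−2) = 5/49 = 0.1020.
Mean = 6/(6+45) = 6/51 = 0.1176.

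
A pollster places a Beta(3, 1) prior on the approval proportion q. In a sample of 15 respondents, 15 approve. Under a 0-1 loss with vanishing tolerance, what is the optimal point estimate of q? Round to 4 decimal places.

1.0000

Posterior: Beta(3+15, 1+0) = Beta(18, 1).
Since β = 1 ≤ 1 and α > 1, the Beta density is monotone increasing on [0,1]; the mode is at 1.
Mean = 18/(18+1) = 0.9474.
This is the posterior mode — the MAP estimate.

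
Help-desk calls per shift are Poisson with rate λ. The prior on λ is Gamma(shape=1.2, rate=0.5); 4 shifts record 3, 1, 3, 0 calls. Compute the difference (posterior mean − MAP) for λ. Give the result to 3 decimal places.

0.222

Σ counts = 7. Posterior: Gamma(shape = 1.2+7 = 8.2, rate = 0.5+4 = 4.5).
Mode = (α−1)/β = 7.2/4.5 = 1.600.
Mean = α/β = 8.2/4.5 = 1.822.
Difference = 1.822 − 1.600 = 0.222.
Mean > mode: the posterior has a right tail.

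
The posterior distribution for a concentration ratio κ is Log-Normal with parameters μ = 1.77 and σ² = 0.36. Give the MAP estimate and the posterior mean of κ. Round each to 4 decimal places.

MAP: 4.0960. Posterior mean: 7.0287.

Mode = exp(μ − σ²) = exp(1.41) = 4.0960.
Mean = exp(μ + σ²/2) = exp(1.950) = 7.0287.
The posterior is right-skewed, so the mean exceeds the mode.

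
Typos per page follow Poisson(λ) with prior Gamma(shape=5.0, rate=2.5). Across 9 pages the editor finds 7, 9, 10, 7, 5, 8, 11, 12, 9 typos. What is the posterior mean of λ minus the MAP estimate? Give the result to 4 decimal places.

0.0870

Σ counts = 78. Posterior: Gamma(shape = 5.0+78 = 83.0, rate = 2.5+9 = 11.5).
Mode = (α−1)/β = 82.0/11.5 = 7.1304.
Mean = α/β = 83.0/11.5 = 7.2174.
Difference = 7.2174 − 7.1304 = 0.0870.
The mean is pulled above the mode by the posterior's right skew.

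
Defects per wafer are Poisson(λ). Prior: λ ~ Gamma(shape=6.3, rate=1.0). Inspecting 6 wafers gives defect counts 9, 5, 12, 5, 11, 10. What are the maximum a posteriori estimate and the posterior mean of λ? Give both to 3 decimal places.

Σ counts = 52. Posterior: Gamma(shape = 6.3+52 = 58.3, rate = 1.0+6 = 7.0).
Mode = (α−1)/β = 57.3/7.0 = 8.186.
Mean = α/β = 58.3/7.0 = 8.329.

MAP = 8.186; posterior mean = 8.329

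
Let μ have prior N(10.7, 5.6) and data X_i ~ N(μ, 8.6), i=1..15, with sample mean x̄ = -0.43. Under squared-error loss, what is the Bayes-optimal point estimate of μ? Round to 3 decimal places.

Posterior for μ is Normal. Precision-weighted mean: (1/5.6·10.7 + 15/8.6·-0.43) / (1/5.6 + 15/8.6) = 0.604.
A Normal posterior is symmetric, so mode = mean.
Squared-error loss ⇒ the optimal estimator is the posterior mean.

0.604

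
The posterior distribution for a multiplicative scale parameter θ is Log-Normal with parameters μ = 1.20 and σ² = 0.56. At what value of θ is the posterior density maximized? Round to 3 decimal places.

Mode = exp(μ − σ²) = exp(0.64) = 1.896.
Mean = exp(μ + σ²/2) = exp(1.480) = 4.393.
This is the posterior mode — the MAP estimate.

1.896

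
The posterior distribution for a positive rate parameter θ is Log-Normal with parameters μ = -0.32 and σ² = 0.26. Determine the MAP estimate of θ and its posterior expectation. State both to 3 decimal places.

MAP = 0.560; posterior mean = 0.827

Mode = exp(μ − σ²) = exp(-0.58) = 0.560.
Mean = exp(μ + σ²/2) = exp(-0.190) = 0.827.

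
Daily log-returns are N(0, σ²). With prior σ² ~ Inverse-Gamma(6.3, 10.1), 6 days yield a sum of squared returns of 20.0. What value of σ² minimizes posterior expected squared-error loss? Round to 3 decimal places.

Posterior: Inverse-Gamma(shape = 6.3+6/2 = 9.3, scale = 10.1+20.0/2 = 20.1).
Mode = β/(α+1) = 20.1/10.3 = 1.951.
Mean = β/(α−1) = 20.1/8.3 = 2.422.
Squared-error loss ⇒ the optimal estimator is the posterior mean.

2.422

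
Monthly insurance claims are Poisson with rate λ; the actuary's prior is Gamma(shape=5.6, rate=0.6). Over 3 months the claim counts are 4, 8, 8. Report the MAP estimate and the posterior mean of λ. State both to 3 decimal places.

MAP estimate = 6.833, posterior mean = 7.111

Σ counts = 20. Posterior: Gamma(shape = 5.6+20 = 25.6, rate = 0.6+3 = 3.6).
Mode = (α−1)/β = 24.6/3.6 = 6.833.
Mean = α/β = 25.6/3.6 = 7.111.
Right-skewed posterior ⇒ mode < mean.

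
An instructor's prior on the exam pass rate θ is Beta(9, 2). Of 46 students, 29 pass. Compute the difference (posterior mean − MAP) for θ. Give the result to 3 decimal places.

-0.006

Posterior: Beta(9+29, 2+17) = Beta(38, 19).
Mode = (38−1)/(38+19−2) = 37/55 = 0.673.
Mean = 38/(38+19) = 38/57 = 0.667.
Difference = 0.667 − 0.673 = -0.006.
Mode > mean: the posterior has a left tail.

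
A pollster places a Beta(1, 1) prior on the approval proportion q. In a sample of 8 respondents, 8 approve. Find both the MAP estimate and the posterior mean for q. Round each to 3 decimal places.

Posterior: Beta(1+8, 1+0) = Beta(9, 1).
Since β = 1 ≤ 1 and α > 1, the Beta density is monotone increasing on [0,1]; the mode is at 1.
Mean = 9/(9+1) = 0.900.

q_MAP = 1.000, E[q|data] = 0.900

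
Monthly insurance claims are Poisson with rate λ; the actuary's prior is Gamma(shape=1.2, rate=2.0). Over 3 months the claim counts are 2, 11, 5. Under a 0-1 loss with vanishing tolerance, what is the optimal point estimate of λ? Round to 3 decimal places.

3.640

Σ counts = 18. Posterior: Gamma(shape = 1.2+18 = 19.2, rate = 2.0+3 = 5.0).
Mode = (α−1)/β = 18.2/5.0 = 3.640.
Mean = α/β = 19.2/5.0 = 3.840.
This is the posterior mode — the MAP estimate.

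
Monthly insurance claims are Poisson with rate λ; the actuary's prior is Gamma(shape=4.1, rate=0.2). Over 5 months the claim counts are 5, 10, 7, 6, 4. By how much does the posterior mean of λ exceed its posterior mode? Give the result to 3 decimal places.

Σ counts = 32. Posterior: Gamma(shape = 4.1+32 = 36.1, rate = 0.2+5 = 5.2).
Mode = (α−1)/β = 35.1/5.2 = 6.750.
Mean = α/β = 36.1/5.2 = 6.942.
Difference = 6.942 − 6.750 = 0.192.

0.192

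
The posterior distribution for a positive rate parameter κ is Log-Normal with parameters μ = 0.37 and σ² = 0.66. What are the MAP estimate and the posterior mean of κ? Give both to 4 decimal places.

κ_MAP = 0.7483, E[κ|data] = 2.0138

Mode = exp(μ − σ²) = exp(-0.29) = 0.7483.
Mean = exp(μ + σ²/2) = exp(0.700) = 2.0138.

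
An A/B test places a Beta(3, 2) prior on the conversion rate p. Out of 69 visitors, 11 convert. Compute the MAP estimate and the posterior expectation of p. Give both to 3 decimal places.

MAP = 0.181, posterior mean = 0.189

Posterior: Beta(3+11, 2+58) = Beta(14, 60).
Mode = (14−1)/(14+60−2) = 13/72 = 0.181.
Mean = 14/(14+60) = 14/74 = 0.189.
The posterior is right-skewed, so the mean exceeds the mode.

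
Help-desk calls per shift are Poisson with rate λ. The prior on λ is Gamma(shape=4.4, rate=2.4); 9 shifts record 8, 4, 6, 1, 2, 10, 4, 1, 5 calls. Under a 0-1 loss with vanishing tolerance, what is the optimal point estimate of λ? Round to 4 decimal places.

Σ counts = 41. Posterior: Gamma(shape = 4.4+41 = 45.4, rate = 2.4+9 = 11.4).
Mode = (α−1)/β = 44.4/11.4 = 3.8947.
Mean = α/β = 45.4/11.4 = 3.9825.
This is the posterior mode — the MAP estimate.

3.8947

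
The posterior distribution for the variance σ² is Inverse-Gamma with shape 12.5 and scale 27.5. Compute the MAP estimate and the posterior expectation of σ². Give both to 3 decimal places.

MAP estimate = 2.037, posterior expectation = 2.391

Mode = β/(α+1) = 27.5/13.5 = 2.037.
Mean = β/(α−1) = 27.5/11.5 = 2.391.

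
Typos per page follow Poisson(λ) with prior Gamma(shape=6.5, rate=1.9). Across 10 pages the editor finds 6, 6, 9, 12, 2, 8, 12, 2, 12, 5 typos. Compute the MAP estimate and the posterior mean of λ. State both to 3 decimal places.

Σ counts = 74. Posterior: Gamma(shape = 6.5+74 = 80.5, rate = 1.9+10 = 11.9).
Mode = (α−1)/β = 79.5/11.9 = 6.681.
Mean = α/β = 80.5/11.9 = 6.765.
Mean > mode: the posterior has a right tail.

MAP = 6.681; posterior mean = 6.765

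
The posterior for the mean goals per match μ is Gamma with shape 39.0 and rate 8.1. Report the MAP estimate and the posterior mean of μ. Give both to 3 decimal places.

Mode = (α−1)/β = 38.0/8.1 = 4.691.
Mean = α/β = 39.0/8.1 = 4.815.

MAP estimate = 4.691, posterior mean = 4.815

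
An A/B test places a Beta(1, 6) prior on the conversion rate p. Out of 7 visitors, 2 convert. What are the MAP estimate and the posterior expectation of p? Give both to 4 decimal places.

Posterior: Beta(1+2, 6+5) = Beta(3, 11).
Mode = (3−1)/(3+11−2) = 2/12 = 0.1667.
Mean = 3/(3+11) = 3/14 = 0.2143.
Mean > mode: the posterior has a right tail.

p_MAP = 0.1667, E[p|data] = 0.2143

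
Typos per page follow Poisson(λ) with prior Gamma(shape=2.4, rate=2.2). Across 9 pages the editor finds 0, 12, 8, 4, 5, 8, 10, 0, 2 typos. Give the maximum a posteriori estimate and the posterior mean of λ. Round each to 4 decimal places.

MAP = 4.5000; posterior mean = 4.5893

Σ counts = 49. Posterior: Gamma(shape = 2.4+49 = 51.4, rate = 2.2+9 = 11.2).
Mode = (α−1)/β = 50.4/11.2 = 4.5000.
Mean = α/β = 51.4/11.2 = 4.5893.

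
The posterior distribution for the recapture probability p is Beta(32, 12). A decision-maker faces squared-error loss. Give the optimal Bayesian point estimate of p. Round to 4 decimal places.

Mode = (32−1)/(32+12−2) = 31/42 = 0.7381.
Mean = 32/(32+12) = 32/44 = 0.7273.
Squared-error loss ⇒ the optimal estimator is the posterior mean.

0.7273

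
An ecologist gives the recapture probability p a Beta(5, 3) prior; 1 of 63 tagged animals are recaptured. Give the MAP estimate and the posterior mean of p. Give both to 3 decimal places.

Posterior: Beta(5+1, 3+62) = Beta(6, 65).
Mode = (6−1)/(6+65−2) = 5/69 = 0.072.
Mean = 6/(6+65) = 6/71 = 0.085.

MAP = 0.072, posterior mean = 0.085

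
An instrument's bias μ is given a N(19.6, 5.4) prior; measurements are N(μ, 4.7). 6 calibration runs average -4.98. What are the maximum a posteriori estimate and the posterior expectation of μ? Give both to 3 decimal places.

MAP = -1.866; posterior mean = -1.866

Posterior for μ is Normal. Precision-weighted mean: (1/5.4·19.6 + 6/4.7·-4.98) / (1/5.4 + 6/4.7) = -1.866.
A Normal posterior is symmetric, so mode = mean.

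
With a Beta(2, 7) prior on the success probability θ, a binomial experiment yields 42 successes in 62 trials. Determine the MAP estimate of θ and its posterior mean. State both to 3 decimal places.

Posterior: Beta(2+42, 7+20) = Beta(44, 27).
Mode = (44−1)/(44+27−2) = 43/69 = 0.623.
Mean = 44/(44+27) = 44/71 = 0.620.

MAP = 0.623, posterior mean = 0.620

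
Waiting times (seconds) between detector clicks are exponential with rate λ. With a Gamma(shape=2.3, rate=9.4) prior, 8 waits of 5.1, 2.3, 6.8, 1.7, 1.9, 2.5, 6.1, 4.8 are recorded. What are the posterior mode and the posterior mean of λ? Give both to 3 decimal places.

Σ times = 31.2. Posterior: Gamma(shape = 2.3+8 = 10.3, rate = 9.4+31.2 = 40.6).
Mode = (α−1)/β = 9.3/40.6 = 0.229.
Mean = α/β = 10.3/40.6 = 0.254.
The mean is pulled above the mode by the posterior's right skew.

MAP = 0.229, posterior mean = 0.254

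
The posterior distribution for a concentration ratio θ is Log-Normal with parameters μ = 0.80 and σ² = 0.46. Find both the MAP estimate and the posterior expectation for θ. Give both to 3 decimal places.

Mode = exp(μ − σ²) = exp(0.34) = 1.405.
Mean = exp(μ + σ²/2) = exp(1.030) = 2.801.
The posterior is right-skewed, so the mean exceeds the mode.

θ_MAP = 1.405, E[θ|data] = 2.801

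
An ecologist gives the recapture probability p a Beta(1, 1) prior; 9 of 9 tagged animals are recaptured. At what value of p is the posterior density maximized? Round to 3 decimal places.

1.000

Posterior: Beta(1+9, 1+0) = Beta(10, 1).
Since β = 1 ≤ 1 and α > 1, the Beta density is monotone increasing on [0,1]; the mode is at 1.
Mean = 10/(10+1) = 0.909.
This is the posterior mode — the MAP estimate.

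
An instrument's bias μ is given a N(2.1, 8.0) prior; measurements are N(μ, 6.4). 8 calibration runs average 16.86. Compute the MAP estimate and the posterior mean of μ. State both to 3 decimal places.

μ_MAP = 15.518, E[μ|data] = 15.518

Posterior for μ is Normal. Precision-weighted mean: (1/8.0·2.1 + 8/6.4·16.86) / (1/8.0 + 8/6.4) = 15.518.
A Normal posterior is symmetric, so mode = mean.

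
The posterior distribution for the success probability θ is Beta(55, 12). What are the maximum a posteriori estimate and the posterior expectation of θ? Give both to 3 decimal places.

MAP = 0.831; posterior mean = 0.821

Mode = (55−1)/(55+12−2) = 54/65 = 0.831.
Mean = 55/(55+12) = 55/67 = 0.821.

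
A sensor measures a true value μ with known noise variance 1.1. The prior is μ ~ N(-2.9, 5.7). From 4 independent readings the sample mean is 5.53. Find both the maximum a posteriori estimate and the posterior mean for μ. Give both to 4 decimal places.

MAP = 5.1420, posterior mean = 5.1420

Posterior for μ is Normal. Precision-weighted mean: (1/5.7·-2.9 + 4/1.1·5.53) / (1/5.7 + 4/1.1) = 5.1420.
A Normal posterior is symmetric, so mode = mean.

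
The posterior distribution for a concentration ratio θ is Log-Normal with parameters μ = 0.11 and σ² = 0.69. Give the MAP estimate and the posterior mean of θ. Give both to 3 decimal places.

MAP = 0.560, posterior mean = 1.576

Mode = exp(μ − σ²) = exp(-0.58) = 0.560.
Mean = exp(μ + σ²/2) = exp(0.455) = 1.576.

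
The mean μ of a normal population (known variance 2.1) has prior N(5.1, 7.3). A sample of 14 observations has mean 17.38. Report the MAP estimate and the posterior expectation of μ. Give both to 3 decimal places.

MAP estimate = 17.133, posterior expectation = 17.133

Posterior for μ is Normal. Precision-weighted mean: (1/7.3·5.1 + 14/2.1·17.38) / (1/7.3 + 14/2.1) = 17.133.
A Normal posterior is symmetric, so mode = mean.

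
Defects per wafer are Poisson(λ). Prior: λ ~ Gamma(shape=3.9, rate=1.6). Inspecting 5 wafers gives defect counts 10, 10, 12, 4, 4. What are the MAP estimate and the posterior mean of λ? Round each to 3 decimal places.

Σ counts = 40. Posterior: Gamma(shape = 3.9+40 = 43.9, rate = 1.6+5 = 6.6).
Mode = (α−1)/β = 42.9/6.6 = 6.500.
Mean = α/β = 43.9/6.6 = 6.652.
The mean is pulled above the mode by the posterior's right skew.

λ_MAP = 6.500, E[λ|data] = 6.652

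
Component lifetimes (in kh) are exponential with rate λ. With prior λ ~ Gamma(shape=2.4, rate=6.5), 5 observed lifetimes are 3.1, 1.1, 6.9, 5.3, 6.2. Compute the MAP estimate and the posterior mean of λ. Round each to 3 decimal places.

Σ times = 22.6. Posterior: Gamma(shape = 2.4+5 = 7.4, rate = 6.5+22.6 = 29.1).
Mode = (α−1)/β = 6.4/29.1 = 0.220.
Mean = α/β = 7.4/29.1 = 0.254.

MAP = 0.220, posterior mean = 0.254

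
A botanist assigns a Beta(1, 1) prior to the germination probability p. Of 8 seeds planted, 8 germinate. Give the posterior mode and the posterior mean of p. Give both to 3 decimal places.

Posterior: Beta(1+8, 1+0) = Beta(9, 1).
Since β = 1 ≤ 1 and α > 1, the Beta density is monotone increasing on [0,1]; the mode is at 1.
Mean = 9/(9+1) = 0.900.

MAP = 1.000; posterior mean = 0.900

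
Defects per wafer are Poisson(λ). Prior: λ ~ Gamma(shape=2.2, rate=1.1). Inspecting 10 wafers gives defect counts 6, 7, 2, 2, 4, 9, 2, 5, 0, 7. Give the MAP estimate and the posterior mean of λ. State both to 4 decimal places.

MAP = 4.0721, posterior mean = 4.1622

Σ counts = 44. Posterior: Gamma(shape = 2.2+44 = 46.2, rate = 1.1+10 = 11.1).
Mode = (α−1)/β = 45.2/11.1 = 4.0721.
Mean = α/β = 46.2/11.1 = 4.1622.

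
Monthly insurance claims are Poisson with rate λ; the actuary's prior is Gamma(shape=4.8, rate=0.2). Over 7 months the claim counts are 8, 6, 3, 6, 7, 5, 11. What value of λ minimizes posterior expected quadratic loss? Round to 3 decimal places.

Σ counts = 46. Posterior: Gamma(shape = 4.8+46 = 50.8, rate = 0.2+7 = 7.2).
Mode = (α−1)/β = 49.8/7.2 = 6.917.
Mean = α/β = 50.8/7.2 = 7.056.
Quadratic loss ⇒ the optimal estimator is the posterior mean.

7.056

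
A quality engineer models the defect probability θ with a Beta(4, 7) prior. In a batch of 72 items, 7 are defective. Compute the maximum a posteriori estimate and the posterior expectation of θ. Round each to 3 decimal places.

Posterior: Beta(4+7, 7+65) = Beta(11, 72).
Mode = (11−1)/(11+72−2) = 10/81 = 0.123.
Mean = 11/(11+72) = 11/83 = 0.133.
The posterior is right-skewed, so the mean exceeds the mode.

maximum a posteriori estimate = 0.123, posterior expectation = 0.133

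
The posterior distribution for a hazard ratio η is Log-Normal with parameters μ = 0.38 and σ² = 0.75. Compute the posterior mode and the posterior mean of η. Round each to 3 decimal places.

posterior mode = 0.691, posterior mean = 2.128

Mode = exp(μ − σ²) = exp(-0.37) = 0.691.
Mean = exp(μ + σ²/2) = exp(0.755) = 2.128.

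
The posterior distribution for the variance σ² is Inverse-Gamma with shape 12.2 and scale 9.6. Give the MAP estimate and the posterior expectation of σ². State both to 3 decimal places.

MAP = 0.727, posterior mean = 0.857

Mode = β/(α+1) = 9.6/13.2 = 0.727.
Mean = β/(α−1) = 9.6/11.2 = 0.857.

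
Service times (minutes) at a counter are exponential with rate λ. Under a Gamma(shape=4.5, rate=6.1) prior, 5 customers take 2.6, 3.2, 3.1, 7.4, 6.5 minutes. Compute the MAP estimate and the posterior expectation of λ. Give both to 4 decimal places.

Σ times = 22.8. Posterior: Gamma(shape = 4.5+5 = 9.5, rate = 6.1+22.8 = 28.9).
Mode = (α−1)/β = 8.5/28.9 = 0.2941.
Mean = α/β = 9.5/28.9 = 0.3287.
Mean > mode: the posterior has a right tail.

MAP estimate = 0.2941, posterior expectation = 0.3287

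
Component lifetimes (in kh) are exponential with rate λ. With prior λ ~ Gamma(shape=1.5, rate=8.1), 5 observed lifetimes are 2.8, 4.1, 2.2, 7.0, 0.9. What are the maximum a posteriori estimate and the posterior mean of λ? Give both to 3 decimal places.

MAP: 0.219. Posterior mean: 0.259.

Σ times = 17.0. Posterior: Gamma(shape = 1.5+5 = 6.5, rate = 8.1+17.0 = 25.1).
Mode = (α−1)/β = 5.5/25.1 = 0.219.
Mean = α/β = 6.5/25.1 = 0.259.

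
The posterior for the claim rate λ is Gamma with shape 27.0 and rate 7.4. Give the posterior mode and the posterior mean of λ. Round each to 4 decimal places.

MAP = 3.5135; posterior mean = 3.6486

Mode = (α−1)/β = 26.0/7.4 = 3.5135.
Mean = α/β = 27.0/7.4 = 3.6486.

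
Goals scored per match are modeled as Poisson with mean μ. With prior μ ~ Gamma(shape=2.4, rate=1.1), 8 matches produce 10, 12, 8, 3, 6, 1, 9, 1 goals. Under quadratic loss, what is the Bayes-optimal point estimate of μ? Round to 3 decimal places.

5.758

Σ counts = 50. Posterior: Gamma(shape = 2.4+50 = 52.4, rate = 1.1+8 = 9.1).
Mode = (α−1)/β = 51.4/9.1 = 5.648.
Mean = α/β = 52.4/9.1 = 5.758.
Quadratic loss ⇒ the optimal estimator is the posterior mean.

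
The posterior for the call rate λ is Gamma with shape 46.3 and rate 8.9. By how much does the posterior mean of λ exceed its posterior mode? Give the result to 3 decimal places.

0.112

Mode = (α−1)/β = 45.3/8.9 = 5.090.
Mean = α/β = 46.3/8.9 = 5.202.
Difference = 5.202 − 5.090 = 0.112.
The mean is pulled above the mode by the posterior's right skew.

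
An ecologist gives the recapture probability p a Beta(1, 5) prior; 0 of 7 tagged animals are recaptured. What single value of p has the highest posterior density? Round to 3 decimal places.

Posterior: Beta(1+0, 5+7) = Beta(1, 12).
Since α = 1 ≤ 1 and β > 1, the Beta density is monotone decreasing on [0,1]; the mode is at 0.
Mean = 1/(1+12) = 0.077.
This is the posterior mode — the MAP estimate.

0.000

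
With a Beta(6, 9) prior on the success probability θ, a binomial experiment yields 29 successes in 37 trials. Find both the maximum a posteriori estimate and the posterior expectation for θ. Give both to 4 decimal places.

Posterior: Beta(6+29, 9+8) = Beta(35, 17).
Mode = (35−1)/(35+17−2) = 34/50 = 0.6800.
Mean = 35/(35+17) = 35/52 = 0.6731.
Mode > mean: the posterior has a left tail.

maximum a posteriori estimate = 0.6800, posterior expectation = 0.6731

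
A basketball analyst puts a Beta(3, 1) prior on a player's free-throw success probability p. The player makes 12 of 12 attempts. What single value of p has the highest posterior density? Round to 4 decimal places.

1.0000

Posterior: Beta(3+12, 1+0) = Beta(15, 1).
Since β = 1 ≤ 1 and α > 1, the Beta density is monotone increasing on [0,1]; the mode is at 1.
Mean = 15/(15+1) = 0.9375.
This is the posterior mode — the MAP estimate.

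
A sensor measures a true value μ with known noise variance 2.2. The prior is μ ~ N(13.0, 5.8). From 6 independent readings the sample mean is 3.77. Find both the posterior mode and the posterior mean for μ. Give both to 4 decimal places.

MAP: 4.3188. Posterior mean: 4.3188.

Posterior for μ is Normal. Precision-weighted mean: (1/5.8·13.0 + 6/2.2·3.77) / (1/5.8 + 6/2.2) = 4.3188.
A Normal posterior is symmetric, so mode = mean.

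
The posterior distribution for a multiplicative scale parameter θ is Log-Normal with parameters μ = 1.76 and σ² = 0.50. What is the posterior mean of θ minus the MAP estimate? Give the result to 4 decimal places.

Mode = exp(μ − σ²) = exp(1.26) = 3.5254.
Mean = exp(μ + σ²/2) = exp(2.010) = 7.4633.
Difference = 7.4633 − 3.5254 = 3.9379.
The posterior is right-skewed, so the mean exceeds the mode.

3.9379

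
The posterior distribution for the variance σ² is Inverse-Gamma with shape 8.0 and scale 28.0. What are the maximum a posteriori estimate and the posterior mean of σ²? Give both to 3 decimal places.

maximum a posteriori estimate = 3.111, posterior mean = 4.000

Mode = β/(α+1) = 28.0/9.0 = 3.111.
Mean = β/(α−1) = 28.0/7.0 = 4.000.
The mean is pulled above the mode by the posterior's right skew.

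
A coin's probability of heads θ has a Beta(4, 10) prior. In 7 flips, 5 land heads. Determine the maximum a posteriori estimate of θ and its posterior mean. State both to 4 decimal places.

Posterior: Beta(4+5, 10+2) = Beta(9, 12).
Mode = (9−1)/(9+12−2) = 8/19 = 0.4211.
Mean = 9/(9+12) = 9/21 = 0.4286.
Mean > mode: the posterior has a right tail.

MAP = 0.4211, posterior mean = 0.4286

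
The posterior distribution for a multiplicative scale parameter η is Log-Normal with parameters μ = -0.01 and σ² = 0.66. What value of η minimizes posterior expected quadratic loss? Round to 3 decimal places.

Mode = exp(μ − σ²) = exp(-0.67) = 0.512.
Mean = exp(μ + σ²/2) = exp(0.320) = 1.377.
Quadratic loss ⇒ the optimal estimator is the posterior mean.

1.377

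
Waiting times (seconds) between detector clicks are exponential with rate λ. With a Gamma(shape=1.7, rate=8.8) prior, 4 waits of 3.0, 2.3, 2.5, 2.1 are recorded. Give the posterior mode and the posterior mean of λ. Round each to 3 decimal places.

posterior mode = 0.251, posterior mean = 0.305

Σ times = 9.9. Posterior: Gamma(shape = 1.7+4 = 5.7, rate = 8.8+9.9 = 18.7).
Mode = (α−1)/β = 4.7/18.7 = 0.251.
Mean = α/β = 5.7/18.7 = 0.305.
The posterior is right-skewed, so the mean exceeds the mode.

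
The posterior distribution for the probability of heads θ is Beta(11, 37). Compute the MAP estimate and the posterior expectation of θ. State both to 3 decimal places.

Mode = (11−1)/(11+37−2) = 10/46 = 0.217.
Mean = 11/(11+37) = 11/48 = 0.229.
The posterior is right-skewed, so the mean exceeds the mode.

MAP = 0.217, posterior mean = 0.229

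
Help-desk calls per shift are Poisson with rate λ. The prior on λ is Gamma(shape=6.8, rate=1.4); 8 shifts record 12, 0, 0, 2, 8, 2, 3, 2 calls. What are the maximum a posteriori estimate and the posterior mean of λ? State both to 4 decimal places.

Σ counts = 29. Posterior: Gamma(shape = 6.8+29 = 35.8, rate = 1.4+8 = 9.4).
Mode = (α−1)/β = 34.8/9.4 = 3.7021.
Mean = α/β = 35.8/9.4 = 3.8085.
Mean > mode: the posterior has a right tail.

MAP: 3.7021. Posterior mean: 3.8085.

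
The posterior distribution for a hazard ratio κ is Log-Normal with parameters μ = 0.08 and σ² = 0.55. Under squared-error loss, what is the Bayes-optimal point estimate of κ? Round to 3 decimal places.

Mode = exp(μ − σ²) = exp(-0.47) = 0.625.
Mean = exp(μ + σ²/2) = exp(0.355) = 1.426.
Squared-error loss ⇒ the optimal estimator is the posterior mean.

1.426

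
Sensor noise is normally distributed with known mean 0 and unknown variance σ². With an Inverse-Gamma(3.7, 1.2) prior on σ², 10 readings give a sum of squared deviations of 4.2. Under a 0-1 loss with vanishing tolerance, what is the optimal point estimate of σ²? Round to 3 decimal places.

Posterior: Inverse-Gamma(shape = 3.7+10/2 = 8.7, scale = 1.2+4.2/2 = 3.3).
Mode = β/(α+1) = 3.3/9.7 = 0.340.
Mean = β/(α−1) = 3.3/7.7 = 0.429.
This is the posterior mode — the MAP estimate.

0.340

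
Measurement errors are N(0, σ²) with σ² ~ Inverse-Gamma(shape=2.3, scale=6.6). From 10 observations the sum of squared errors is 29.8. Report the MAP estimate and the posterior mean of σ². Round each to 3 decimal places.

MAP estimate = 2.590, posterior mean = 3.413

Posterior: Inverse-Gamma(shape = 2.3+10/2 = 7.3, scale = 6.6+29.8/2 = 21.5).
Mode = β/(α+1) = 21.5/8.3 = 2.590.
Mean = β/(α−1) = 21.5/6.3 = 3.413.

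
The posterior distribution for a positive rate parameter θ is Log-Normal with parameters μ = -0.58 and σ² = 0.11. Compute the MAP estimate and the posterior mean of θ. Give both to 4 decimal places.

Mode = exp(μ − σ²) = exp(-0.69) = 0.5016.
Mean = exp(μ + σ²/2) = exp(-0.525) = 0.5916.
Mean > mode: the posterior has a right tail.

MAP = 0.5016, posterior mean = 0.5916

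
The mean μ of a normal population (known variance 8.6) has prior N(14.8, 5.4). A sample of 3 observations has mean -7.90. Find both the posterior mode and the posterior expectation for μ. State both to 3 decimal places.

MAP = -0.028, posterior mean = -0.028

Posterior for μ is Normal. Precision-weighted mean: (1/5.4·14.8 + 3/8.6·-7.90) / (1/5.4 + 3/8.6) = -0.028.
A Normal posterior is symmetric, so mode = mean.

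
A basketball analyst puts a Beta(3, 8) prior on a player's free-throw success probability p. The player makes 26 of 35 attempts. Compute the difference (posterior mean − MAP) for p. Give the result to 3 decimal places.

-0.006

Posterior: Beta(3+26, 8+9) = Beta(29, 17).
Mode = (29−1)/(29+17−2) = 28/44 = 0.636.
Mean = 29/(29+17) = 29/46 = 0.630.
Difference = 0.630 − 0.636 = -0.006.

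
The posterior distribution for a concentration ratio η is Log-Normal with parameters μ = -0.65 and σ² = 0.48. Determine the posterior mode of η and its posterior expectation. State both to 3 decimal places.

MAP = 0.323, posterior mean = 0.664

Mode = exp(μ − σ²) = exp(-1.13) = 0.323.
Mean = exp(μ + σ²/2) = exp(-0.410) = 0.664.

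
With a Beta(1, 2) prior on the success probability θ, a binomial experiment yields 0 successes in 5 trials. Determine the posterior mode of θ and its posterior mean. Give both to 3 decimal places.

Posterior: Beta(1+0, 2+5) = Beta(1, 7).
Since α = 1 ≤ 1 and β > 1, the Beta density is monotone decreasing on [0,1]; the mode is at 0.
Mean = 1/(1+7) = 0.125.

MAP: 0.000. Posterior mean: 0.125.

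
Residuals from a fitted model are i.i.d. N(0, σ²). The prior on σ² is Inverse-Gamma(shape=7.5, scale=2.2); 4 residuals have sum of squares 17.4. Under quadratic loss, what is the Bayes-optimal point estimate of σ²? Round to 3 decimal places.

1.282

Posterior: Inverse-Gamma(shape = 7.5+4/2 = 9.5, scale = 2.2+17.4/2 = 10.9).
Mode = β/(α+1) = 10.9/10.5 = 1.038.
Mean = β/(α−1) = 10.9/8.5 = 1.282.
Quadratic loss ⇒ the optimal estimator is the posterior mean.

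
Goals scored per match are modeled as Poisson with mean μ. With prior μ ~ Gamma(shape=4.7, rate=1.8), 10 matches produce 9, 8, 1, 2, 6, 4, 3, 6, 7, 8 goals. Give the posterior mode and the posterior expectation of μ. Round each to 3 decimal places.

posterior mode = 4.890, posterior expectation = 4.975

Σ counts = 54. Posterior: Gamma(shape = 4.7+54 = 58.7, rate = 1.8+10 = 11.8).
Mode = (α−1)/β = 57.7/11.8 = 4.890.
Mean = α/β = 58.7/11.8 = 4.975.
The mean is pulled above the mode by the posterior's right skew.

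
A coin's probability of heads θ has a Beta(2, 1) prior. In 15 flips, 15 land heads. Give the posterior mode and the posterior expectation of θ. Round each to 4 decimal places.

MAP: 1.0000. Posterior mean: 0.9444.

Posterior: Beta(2+15, 1+0) = Beta(17, 1).
Since β = 1 ≤ 1 and α > 1, the Beta density is monotone increasing on [0,1]; the mode is at 1.
Mean = 17/(17+1) = 0.9444.
The posterior is left-skewed, so the mode exceeds the mean.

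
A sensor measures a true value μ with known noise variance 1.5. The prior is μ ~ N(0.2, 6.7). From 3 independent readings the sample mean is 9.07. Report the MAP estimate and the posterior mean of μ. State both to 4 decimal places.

MAP: 8.4540. Posterior mean: 8.4540.

Posterior for μ is Normal. Precision-weighted mean: (1/6.7·0.2 + 3/1.5·9.07) / (1/6.7 + 3/1.5) = 8.4540.
A Normal posterior is symmetric, so mode = mean.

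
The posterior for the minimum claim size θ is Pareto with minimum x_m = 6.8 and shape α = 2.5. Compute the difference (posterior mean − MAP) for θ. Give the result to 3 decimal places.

4.533

The Pareto density is strictly decreasing on [x_m, ∞), so the mode is x_m = 6.800.
Mean = α·x_m/(α−1) = 2.5·6.8/1.5 = 11.333.
Difference = 11.333 − 6.800 = 4.533.
The mean is pulled above the mode by the posterior's right skew.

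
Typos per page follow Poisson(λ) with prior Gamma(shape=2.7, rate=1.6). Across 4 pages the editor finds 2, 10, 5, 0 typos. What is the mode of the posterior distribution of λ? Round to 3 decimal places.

Σ counts = 17. Posterior: Gamma(shape = 2.7+17 = 19.7, rate = 1.6+4 = 5.6).
Mode = (α−1)/β = 18.7/5.6 = 3.339.
Mean = α/β = 19.7/5.6 = 3.518.
This is the posterior mode — the MAP estimate.

3.339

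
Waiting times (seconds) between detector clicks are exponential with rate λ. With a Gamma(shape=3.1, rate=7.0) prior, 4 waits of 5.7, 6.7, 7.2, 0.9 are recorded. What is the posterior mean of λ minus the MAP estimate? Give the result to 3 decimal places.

0.036

Σ times = 20.5. Posterior: Gamma(shape = 3.1+4 = 7.1, rate = 7.0+20.5 = 27.5).
Mode = (α−1)/β = 6.1/27.5 = 0.222.
Mean = α/β = 7.1/27.5 = 0.258.
Difference = 0.258 − 0.222 = 0.036.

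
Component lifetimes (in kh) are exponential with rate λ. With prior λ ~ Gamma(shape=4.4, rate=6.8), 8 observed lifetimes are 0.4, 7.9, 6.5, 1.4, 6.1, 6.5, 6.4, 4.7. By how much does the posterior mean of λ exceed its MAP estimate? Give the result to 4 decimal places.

0.0214

Σ times = 39.9. Posterior: Gamma(shape = 4.4+8 = 12.4, rate = 6.8+39.9 = 46.7).
Mode = (α−1)/β = 11.4/46.7 = 0.2441.
Mean = α/β = 12.4/46.7 = 0.2655.
Difference = 0.2655 − 0.2441 = 0.0214.
Mean > mode: the posterior has a right tail.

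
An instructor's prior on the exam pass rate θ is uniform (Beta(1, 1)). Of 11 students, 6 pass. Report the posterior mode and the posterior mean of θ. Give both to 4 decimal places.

Posterior: Beta(1+6, 1+5) = Beta(7, 6).
Mode = (7−1)/(7+6−2) = 6/11 = 0.5455.
Mean = 7/(7+6) = 7/13 = 0.5385.

MAP = 0.5455, posterior mean = 0.5385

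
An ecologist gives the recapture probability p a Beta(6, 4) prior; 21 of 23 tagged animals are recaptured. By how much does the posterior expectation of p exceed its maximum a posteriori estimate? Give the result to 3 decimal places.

-0.021

Posterior: Beta(6+21, 4+2) = Beta(27, 6).
Mode = (27−1)/(27+6−2) = 26/31 = 0.839.
Mean = 27/(27+6) = 27/33 = 0.818.
Difference = 0.818 − 0.839 = -0.021.
Mode > mean: the posterior has a left tail.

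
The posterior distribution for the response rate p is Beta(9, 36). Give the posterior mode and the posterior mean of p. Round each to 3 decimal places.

MAP = 0.186; posterior mean = 0.200

Mode = (9−1)/(9+36−2) = 8/43 = 0.186.
Mean = 9/(9+36) = 9/45 = 0.200.
The posterior is right-skewed, so the mean exceeds the mode.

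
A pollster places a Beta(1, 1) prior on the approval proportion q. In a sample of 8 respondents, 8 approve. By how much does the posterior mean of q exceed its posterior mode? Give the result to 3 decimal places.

-0.100

Posterior: Beta(1+8, 1+0) = Beta(9, 1).
Since β = 1 ≤ 1 and α > 1, the Beta density is monotone increasing on [0,1]; the mode is at 1.
Mean = 9/(9+1) = 0.900.
Difference = 0.900 − 1.000 = -0.100.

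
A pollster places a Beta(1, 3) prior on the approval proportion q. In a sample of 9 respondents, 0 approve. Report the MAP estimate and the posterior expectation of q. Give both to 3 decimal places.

MAP = 0.000, posterior mean = 0.077

Posterior: Beta(1+0, 3+9) = Beta(1, 12).
Since α = 1 ≤ 1 and β > 1, the Beta density is monotone decreasing on [0,1]; the mode is at 0.
Mean = 1/(1+12) = 0.077.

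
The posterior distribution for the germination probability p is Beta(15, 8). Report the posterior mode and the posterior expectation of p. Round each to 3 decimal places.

Mode = (15−1)/(15+8−2) = 14/21 = 0.667.
Mean = 15/(15+8) = 15/23 = 0.652.

MAP = 0.667; posterior mean = 0.652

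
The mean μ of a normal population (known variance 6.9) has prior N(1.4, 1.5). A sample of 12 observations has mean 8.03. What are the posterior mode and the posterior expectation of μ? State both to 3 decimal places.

MAP: 6.193. Posterior mean: 6.193.

Posterior for μ is Normal. Precision-weighted mean: (1/1.5·1.4 + 12/6.9·8.03) / (1/1.5 + 12/6.9) = 6.193.
A Normal posterior is symmetric, so mode = mean.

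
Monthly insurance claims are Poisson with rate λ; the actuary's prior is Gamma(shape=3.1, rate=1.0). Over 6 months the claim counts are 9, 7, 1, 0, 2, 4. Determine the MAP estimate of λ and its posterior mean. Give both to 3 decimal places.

Σ counts = 23. Posterior: Gamma(shape = 3.1+23 = 26.1, rate = 1.0+6 = 7.0).
Mode = (α−1)/β = 25.1/7.0 = 3.586.
Mean = α/β = 26.1/7.0 = 3.729.
Mean > mode: the posterior has a right tail.

MAP: 3.586. Posterior mean: 3.729.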